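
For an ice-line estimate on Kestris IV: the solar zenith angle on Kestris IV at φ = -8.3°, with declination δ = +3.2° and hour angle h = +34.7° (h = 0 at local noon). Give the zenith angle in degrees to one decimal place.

θ_z = 36.5°

cos θ_z = sin φ sin δ + cos φ cos δ cos h = -0.008058 + 0.812264 = 0.804206.
θ_z = arccos(0.804206) = 36.5°.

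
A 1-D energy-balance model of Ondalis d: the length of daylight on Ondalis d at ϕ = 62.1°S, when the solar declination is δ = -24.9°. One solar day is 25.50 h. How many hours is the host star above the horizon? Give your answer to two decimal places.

cos h₀ = −tan ϕ · tan δ = −tan(-62.1°) × tan(-24.900°) = -0.8767, so h₀ = 2.6397 rad = 151.25°.
Daylight = 2h₀/(2π) × 25.50 h = (2.6397/π) × 25.50 = 21.43 h.

21.43 h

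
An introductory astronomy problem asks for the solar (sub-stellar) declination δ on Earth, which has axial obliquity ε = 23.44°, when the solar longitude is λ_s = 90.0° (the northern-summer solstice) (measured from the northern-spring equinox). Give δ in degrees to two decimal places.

δ = +23.44°

sin δ = sin ε · sin λ_s = sin 23.44° × sin 90.0° = 0.397789.
δ = arcsin(0.397789) = +23.44°.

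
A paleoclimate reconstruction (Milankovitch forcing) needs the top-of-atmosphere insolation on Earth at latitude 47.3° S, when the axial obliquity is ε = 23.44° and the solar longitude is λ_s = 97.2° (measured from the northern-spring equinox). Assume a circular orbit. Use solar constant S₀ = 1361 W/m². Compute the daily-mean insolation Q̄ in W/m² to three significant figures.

Solar declination: sin δ = sin ε · sin λ_s = sin 23.44° × sin 97.2° = 0.39465, so δ = +23.244°.
cos H₀ = −tan(-47.3°) tan(+23.244°) = 0.4655, H₀ = 1.0866 rad.
Bracket: H₀ sin φ sin δ + cos φ cos δ sin H₀ = 1.0866×-0.73491×0.39465 + 0.67816×0.91883×0.88507 = -0.315149 + 0.551499 = 0.236350.
Q̄ = (S₀/π) × [bracket] = (1361/π) × 0.236350 = 102.4 W/m².

Q̄ ≈ 102 W/m²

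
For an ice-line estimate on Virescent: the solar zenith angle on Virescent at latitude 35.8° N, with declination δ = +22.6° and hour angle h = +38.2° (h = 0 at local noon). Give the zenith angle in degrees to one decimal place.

cos θ_z = sin ϕ sin δ + cos ϕ cos δ cos h = 0.224796 + 0.588436 = 0.813232.
θ_z = arccos(0.813232) = 35.6°.

θ_z = 35.6°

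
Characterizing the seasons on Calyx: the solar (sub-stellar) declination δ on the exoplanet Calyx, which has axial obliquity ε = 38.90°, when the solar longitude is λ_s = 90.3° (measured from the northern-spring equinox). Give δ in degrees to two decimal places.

δ = +38.90°

sin δ = sin ε · sin λ_s = sin 38.90° × sin 90.3° = 0.627954.
δ = arcsin(0.627954) = +38.90°.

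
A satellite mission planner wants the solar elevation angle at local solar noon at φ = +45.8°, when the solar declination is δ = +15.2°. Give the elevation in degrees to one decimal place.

59.4°

At local noon the hour angle is zero, so the zenith angle equals |φ − δ| = |+45.8° − (+15.200°)| = 30.600°.
Elevation = 90° − 30.600° = 59.4°.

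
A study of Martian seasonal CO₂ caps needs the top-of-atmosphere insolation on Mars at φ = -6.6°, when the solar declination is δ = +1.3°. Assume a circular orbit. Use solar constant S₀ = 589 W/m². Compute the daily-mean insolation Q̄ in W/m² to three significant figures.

cos H₀ = −tan(-6.6°) tan(+1.300°) = 0.0026, H₀ = 1.5682 rad.
Bracket: H₀ sin φ sin δ + cos φ cos δ sin H₀ = 1.5682×-0.11494×0.02269 + 0.99337×0.99974×1.00000 = -0.004090 + 0.993112 = 0.989022.
Q̄ = (S₀/π) × [bracket] = (589/π) × 0.989022 = 185.4 W/m².

Q̄ ≈ 185 W/m²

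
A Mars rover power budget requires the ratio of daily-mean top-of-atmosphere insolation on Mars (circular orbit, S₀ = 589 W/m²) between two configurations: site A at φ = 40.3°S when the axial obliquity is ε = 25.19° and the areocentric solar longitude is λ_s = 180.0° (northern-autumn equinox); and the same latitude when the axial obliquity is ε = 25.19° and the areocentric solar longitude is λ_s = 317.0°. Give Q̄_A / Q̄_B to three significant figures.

— Configuration A (φ=-40.3°):
sin δ = sin 25.19° × sin 180.0° = 0.00000, so δ = +0.000°.
cos H₀ = −tan(-40.3°) tan(+0.000°) = 0.0000, H₀ = 1.5708 rad.
Bracket: H₀ sin φ sin δ + cos φ cos δ sin H₀ = 1.5708×-0.64679×0.00000 + 0.76267×1.00000×1.00000 = -0.000000 + 0.762670 = 0.762670.
Q̄ = (S₀/π) × [bracket] = (589/π) × 0.762670 = 142.99 W/m².
— Configuration B (φ=-40.3°):
sin δ = sin 25.19° × sin 317.0° = -0.29027, so δ = -16.874°.
cos H₀ = −tan(-40.3°) tan(-16.874°) = -0.2572, H₀ = 1.8310 rad.
Bracket: H₀ sin φ sin δ + cos φ cos δ sin H₀ = 1.8310×-0.64679×-0.29027 + 0.76267×0.95694×0.96635 = 0.343759 + 0.705271 = 1.049030.
Q̄ = (S₀/π) × [bracket] = (589/π) × 1.049030 = 196.68 W/m².
Ratio Q̄_A / Q̄_B = 142.99 / 196.68 = 0.7270.

Q̄_A / Q̄_B ≈ 0.727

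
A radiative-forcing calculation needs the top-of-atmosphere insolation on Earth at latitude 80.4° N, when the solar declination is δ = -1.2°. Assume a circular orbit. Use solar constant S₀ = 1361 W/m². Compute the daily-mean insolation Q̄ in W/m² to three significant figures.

Q̄ ≈ 58.7 W/m²

cos H₀ = −tan(+80.4°) tan(-1.200°) = 0.1238, H₀ = 1.4466 rad.
Bracket: H₀ sin φ sin δ + cos φ cos δ sin H₀ = 1.4466×0.98600×-0.02094 + 0.16677×0.99978×0.99230 = -0.029868 + 0.165449 = 0.135581.
Q̄ = (S₀/π) × [bracket] = (1361/π) × 0.135581 = 58.74 W/m².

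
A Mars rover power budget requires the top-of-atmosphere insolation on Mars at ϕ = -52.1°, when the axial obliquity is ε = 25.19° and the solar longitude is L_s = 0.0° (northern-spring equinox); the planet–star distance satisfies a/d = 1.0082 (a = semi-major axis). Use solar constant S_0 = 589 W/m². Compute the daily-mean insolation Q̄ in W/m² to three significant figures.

Solar declination: sin δ = sin ε · sin L_s = sin 25.19° × sin 0.0° = 0.00000, so δ = +0.000°.
cos h₀ = −tan(-52.1°) tan(+0.000°) = 0.0000, h₀ = 1.5708 rad.
Bracket: h₀ sin ϕ sin δ + cos ϕ cos δ sin h₀ = 1.5708×-0.78908×0.00000 + 0.61429×1.00000×1.00000 = -0.000000 + 0.614290 = 0.614290.
Inverse-square distance factor (a/d)² = 1.0082² = 1.016467.
Q̄ = (S_0/π) × 1.016467 × [bracket] = (589/π) × 1.016467 × 0.614290 = 117.1 W/m².

Q̄ ≈ 117 W/m²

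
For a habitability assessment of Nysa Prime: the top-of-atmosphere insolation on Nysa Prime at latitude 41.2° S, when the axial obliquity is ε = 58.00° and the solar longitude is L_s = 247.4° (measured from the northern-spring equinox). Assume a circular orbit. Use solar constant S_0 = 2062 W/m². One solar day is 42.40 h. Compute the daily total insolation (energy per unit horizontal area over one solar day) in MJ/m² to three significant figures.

162 MJ/m²

Solar declination: sin δ = sin ε · sin L_s = sin 58.00° × sin 247.4° = -0.78293, so δ = -51.529°.
cos h₀ = −tan(-41.2°) tan(-51.529°) = -1.1017 ≤ −1 ⇒ polar day, h₀ = π.
Bracket: h₀ sin ϕ sin δ + cos ϕ cos δ sin h₀ = 3.1416×-0.65869×-0.78293 + 0.75241×0.62211×0.00000 = 1.620149 + 0.000000 = 1.620149.
Q̄ = (S_0/π) × [bracket] = (2062/π) × 1.620149 = 1063.4 W/m².
Daily total = Q̄ × 42.40 h × 3600 s/h = 1063.4 × 42.40 × 3600 / 10⁶ = 162.3 MJ/m².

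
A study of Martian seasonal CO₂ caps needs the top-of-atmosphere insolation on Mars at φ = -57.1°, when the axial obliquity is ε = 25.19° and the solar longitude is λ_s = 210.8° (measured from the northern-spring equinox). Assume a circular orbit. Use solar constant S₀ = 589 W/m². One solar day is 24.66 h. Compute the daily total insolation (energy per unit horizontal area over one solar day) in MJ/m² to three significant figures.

14.1 MJ/m²

Solar declination: sin δ = sin ε · sin λ_s = sin 25.19° × sin 210.8° = -0.21794, so δ = -12.588°.
cos H₀ = −tan(-57.1°) tan(-12.588°) = -0.3452, H₀ = 1.9232 rad.
Bracket: H₀ sin φ sin δ + cos φ cos δ sin H₀ = 1.9232×-0.83962×-0.21794 + 0.54317×0.97596×0.93854 = 0.351920 + 0.497531 = 0.849451.
Q̄ = (S₀/π) × [bracket] = (589/π) × 0.849451 = 159.26 W/m².
Daily total = Q̄ × 24.66 h × 3600 s/h = 159.26 × 24.66 × 3600 / 10⁶ = 14.14 MJ/m².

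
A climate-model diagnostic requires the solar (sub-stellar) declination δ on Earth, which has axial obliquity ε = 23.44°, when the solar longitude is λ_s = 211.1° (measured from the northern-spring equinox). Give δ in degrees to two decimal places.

sin δ = sin ε · sin λ_s = sin 23.44° × sin 211.1° = -0.205471.
δ = arcsin(-0.205471) = -11.86°.

δ = -11.86°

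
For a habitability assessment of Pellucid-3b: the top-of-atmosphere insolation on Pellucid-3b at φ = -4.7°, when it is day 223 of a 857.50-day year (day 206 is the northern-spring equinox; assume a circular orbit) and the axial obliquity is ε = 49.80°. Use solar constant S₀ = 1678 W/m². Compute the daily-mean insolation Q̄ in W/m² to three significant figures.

Solar longitude: λ_s = 360° × (223 − 206)/857.50 = 7.137°.
sin δ = sin 49.80° × sin 7.137° = 0.09490, so δ = +5.445°.
cos H₀ = −tan(-4.7°) tan(+5.445°) = 0.0078, H₀ = 1.5630 rad.
Bracket: H₀ sin φ sin δ + cos φ cos δ sin H₀ = 1.5630×-0.08194×0.09490 + 0.99664×0.99549×0.99997 = -0.012154 + 0.992115 = 0.979961.
Q̄ = (S₀/π) × [bracket] = (1678/π) × 0.979961 = 523.4 W/m².

Q̄ ≈ 523 W/m²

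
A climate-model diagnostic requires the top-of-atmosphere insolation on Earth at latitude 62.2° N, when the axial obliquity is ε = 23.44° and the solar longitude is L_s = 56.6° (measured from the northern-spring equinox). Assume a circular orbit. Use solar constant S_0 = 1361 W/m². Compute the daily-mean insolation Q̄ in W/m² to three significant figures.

Solar declination: sin δ = sin ε · sin L_s = sin 23.44° × sin 56.6° = 0.33209, so δ = +19.396°.
cos h₀ = −tan(+62.2°) tan(+19.396°) = -0.6678, h₀ = 2.3020 rad.
Bracket: h₀ sin ϕ sin δ + cos ϕ cos δ sin h₀ = 2.3020×0.88458×0.33209 + 0.46639×0.94325×0.74437 = 0.676236 + 0.327465 = 1.003701.
Q̄ = (S_0/π) × [bracket] = (1361/π) × 1.003701 = 434.8 W/m².

Q̄ ≈ 435 W/m²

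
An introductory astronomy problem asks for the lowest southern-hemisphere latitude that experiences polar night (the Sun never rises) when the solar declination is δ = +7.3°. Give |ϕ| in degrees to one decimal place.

Polar night requires cos h₀ = −tan ϕ tan δ ≥ 1, i.e. tan ϕ tan δ ≤ −1.
The boundary is |tan ϕ| · |tan δ| = 1, so |ϕ| = 90° − |δ| = 90° − 7.3° = 82.7° in the southern hemisphere.

|ϕ| = 82.7°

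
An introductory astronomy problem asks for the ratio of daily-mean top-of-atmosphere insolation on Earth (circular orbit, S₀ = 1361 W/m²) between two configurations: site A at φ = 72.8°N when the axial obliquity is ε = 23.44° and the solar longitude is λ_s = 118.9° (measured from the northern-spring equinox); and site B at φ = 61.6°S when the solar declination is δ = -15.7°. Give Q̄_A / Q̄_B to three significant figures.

— Configuration A (φ=+72.8°):
Solar declination: sin δ = sin ε · sin λ_s = sin 23.44° × sin 118.9° = 0.34825, so δ = +20.380°.
cos H₀ = −tan(+72.8°) tan(+20.380°) = -1.2001 ≤ −1 ⇒ polar day, H₀ = π.
Bracket: H₀ sin φ sin δ + cos φ cos δ sin H₀ = 3.1416×0.95528×0.34825 + 0.29571×0.93740×0.00000 = 1.045136 + 0.000000 = 1.045136.
Q̄ = (S₀/π) × [bracket] = (1361/π) × 1.045136 = 452.77 W/m².
— Configuration B (φ=-61.6°):
cos H₀ = −tan(-61.6°) tan(-15.700°) = -0.5199, H₀ = 2.1175 rad.
Bracket: H₀ sin φ sin δ + cos φ cos δ sin H₀ = 2.1175×-0.87965×-0.27060 + 0.47562×0.96269×0.85425 = 0.504035 + 0.391139 = 0.895174.
Q̄ = (S₀/π) × [bracket] = (1361/π) × 0.895174 = 387.81 W/m².
Ratio Q̄_A / Q̄_B = 452.77 / 387.81 = 1.168.

Q̄_A / Q̄_B ≈ 1.17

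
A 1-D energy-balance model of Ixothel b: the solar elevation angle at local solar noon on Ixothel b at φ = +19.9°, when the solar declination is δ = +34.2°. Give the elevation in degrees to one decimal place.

At local noon the hour angle is zero, so the zenith angle equals |φ − δ| = |+19.9° − (+34.200°)| = 14.300°.
Elevation = 90° − 14.300° = 75.7°.

75.7°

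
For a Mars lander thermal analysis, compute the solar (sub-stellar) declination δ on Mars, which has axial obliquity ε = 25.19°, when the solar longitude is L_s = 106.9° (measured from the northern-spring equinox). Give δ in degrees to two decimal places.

δ = +24.03°

sin δ = sin ε · sin L_s = sin 25.19° × sin 106.9° = 0.407240.
δ = arcsin(0.407240) = +24.03°.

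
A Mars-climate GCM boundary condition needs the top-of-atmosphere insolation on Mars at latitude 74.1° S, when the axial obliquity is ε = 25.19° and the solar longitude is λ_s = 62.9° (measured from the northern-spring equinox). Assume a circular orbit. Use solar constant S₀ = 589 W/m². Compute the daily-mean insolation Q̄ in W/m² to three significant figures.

Solar declination: sin δ = sin ε · sin λ_s = sin 25.19° × sin 62.9° = 0.37889, so δ = +22.265°.
cos H₀ = −tan(-74.1°) tan(+22.265°) = 1.4373 ≥ 1 ⇒ polar night, H₀ = 0 and Q̄ = 0.

Q̄ ≈ 0.00 W/m²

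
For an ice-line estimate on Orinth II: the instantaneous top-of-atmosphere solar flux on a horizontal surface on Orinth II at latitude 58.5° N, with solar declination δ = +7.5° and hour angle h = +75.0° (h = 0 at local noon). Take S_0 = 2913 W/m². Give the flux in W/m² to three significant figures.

cos θ_z = sin ϕ sin δ + cos ϕ cos δ cos h = 0.111292 + 0.134076 = 0.245368.
Flux = S_0 · cos θ_z = 2913 × 0.245368 = 714.8 W/m².

715 W/m²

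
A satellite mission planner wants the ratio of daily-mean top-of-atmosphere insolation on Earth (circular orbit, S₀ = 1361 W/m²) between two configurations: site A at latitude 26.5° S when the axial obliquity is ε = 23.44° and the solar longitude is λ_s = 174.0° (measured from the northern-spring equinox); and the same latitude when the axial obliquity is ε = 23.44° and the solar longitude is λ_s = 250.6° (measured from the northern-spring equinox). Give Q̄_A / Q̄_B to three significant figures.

— Configuration A (φ=-26.5°):
Solar declination: sin δ = sin ε · sin λ_s = sin 23.44° × sin 174.0° = 0.04158, so δ = +2.383°.
cos H₀ = −tan(-26.5°) tan(+2.383°) = 0.0207, H₀ = 1.5500 rad.
Bracket: H₀ sin φ sin δ + cos φ cos δ sin H₀ = 1.5500×-0.44620×0.04158 + 0.89493×0.99914×0.99978 = -0.028757 + 0.893964 = 0.865207.
Q̄ = (S₀/π) × [bracket] = (1361/π) × 0.865207 = 374.82 W/m².
— Configuration B (φ=-26.5°):
Solar declination: sin δ = sin ε · sin λ_s = sin 23.44° × sin 250.6° = -0.37520, so δ = -22.037°.
cos H₀ = −tan(-26.5°) tan(-22.037°) = -0.2018, H₀ = 1.7740 rad.
Bracket: H₀ sin φ sin δ + cos φ cos δ sin H₀ = 1.7740×-0.44620×-0.37520 + 0.89493×0.92694×0.97942 = 0.296993 + 0.812474 = 1.109467.
Q̄ = (S₀/π) × [bracket] = (1361/π) × 1.109467 = 480.64 W/m².
Ratio Q̄_A / Q̄_B = 374.82 / 480.64 = 0.7798.

Q̄_A / Q̄_B ≈ 0.780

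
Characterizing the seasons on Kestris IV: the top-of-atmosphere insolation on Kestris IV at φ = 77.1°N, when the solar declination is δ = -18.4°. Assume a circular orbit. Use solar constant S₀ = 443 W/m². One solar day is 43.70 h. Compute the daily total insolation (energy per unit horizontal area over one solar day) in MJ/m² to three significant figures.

cos H₀ = −tan(+77.1°) tan(-18.400°) = 1.4525 ≥ 1 ⇒ polar night, H₀ = 0 and Q̄ = 0.
Daily total = Q̄ × 43.70 h × 3600 s/h = 0.00 MJ/m².

0.00 MJ/m²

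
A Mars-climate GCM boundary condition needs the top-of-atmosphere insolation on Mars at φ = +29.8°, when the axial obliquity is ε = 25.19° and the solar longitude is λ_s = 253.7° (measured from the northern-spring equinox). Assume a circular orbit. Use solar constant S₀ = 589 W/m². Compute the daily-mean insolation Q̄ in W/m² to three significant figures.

Q̄ ≈ 93.6 W/m²

Solar declination: sin δ = sin ε · sin λ_s = sin 25.19° × sin 253.7° = -0.40851, so δ = -24.111°.
cos H₀ = −tan(+29.8°) tan(-24.111°) = 0.2563, H₀ = 1.3116 rad.
Bracket: H₀ sin φ sin δ + cos φ cos δ sin H₀ = 1.3116×0.49697×-0.40851 + 0.86777×0.91275×0.96659 = -0.266277 + 0.765594 = 0.499317.
Q̄ = (S₀/π) × [bracket] = (589/π) × 0.499317 = 93.61 W/m².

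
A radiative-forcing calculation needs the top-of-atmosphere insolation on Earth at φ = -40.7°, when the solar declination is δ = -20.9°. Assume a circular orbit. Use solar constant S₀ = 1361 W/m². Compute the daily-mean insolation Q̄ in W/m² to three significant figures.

Q̄ ≈ 482 W/m²

cos H₀ = −tan(-40.7°) tan(-20.900°) = -0.3285, H₀ = 1.9055 rad.
Bracket: H₀ sin φ sin δ + cos φ cos δ sin H₀ = 1.9055×-0.65210×-0.35674 + 0.75813×0.93420×0.94452 = 0.443277 + 0.668952 = 1.112229.
Q̄ = (S₀/π) × [bracket] = (1361/π) × 1.112229 = 481.8 W/m².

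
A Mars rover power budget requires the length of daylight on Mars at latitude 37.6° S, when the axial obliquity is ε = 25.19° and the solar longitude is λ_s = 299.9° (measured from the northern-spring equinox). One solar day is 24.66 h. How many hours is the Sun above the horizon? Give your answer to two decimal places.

14.77 h

Solar declination: sin δ = sin ε · sin λ_s = sin 25.19° × sin 299.9° = -0.36897, so δ = -21.652°.
cos H₀ = −tan φ · tan δ = −tan(-37.6°) × tan(-21.652°) = -0.3057, so H₀ = 1.8815 rad = 107.80°.
Daylight = 2H₀/(2π) × 24.66 h = (1.8815/π) × 24.66 = 14.77 h.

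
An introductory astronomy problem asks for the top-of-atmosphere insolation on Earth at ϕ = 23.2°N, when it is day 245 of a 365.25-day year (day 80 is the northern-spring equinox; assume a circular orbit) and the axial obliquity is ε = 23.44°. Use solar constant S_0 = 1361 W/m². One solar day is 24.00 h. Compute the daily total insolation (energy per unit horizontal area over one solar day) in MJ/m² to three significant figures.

37.0 MJ/m²

Solar longitude: L_s = 360° × (245 − 80)/365.25 = 162.628°.
sin δ = sin 23.44° × sin 162.628° = 0.11877, so δ = +6.821°.
cos h₀ = −tan(+23.2°) tan(+6.821°) = -0.0513, h₀ = 1.6221 rad.
Bracket: h₀ sin ϕ sin δ + cos ϕ cos δ sin h₀ = 1.6221×0.39394×0.11877 + 0.91914×0.99292×0.99869 = 0.075895 + 0.911437 = 0.987332.
Q̄ = (S_0/π) × [bracket] = (1361/π) × 0.987332 = 427.73 W/m².
Daily total = Q̄ × 24.00 h × 3600 s/h = 427.73 × 24.00 × 3600 / 10⁶ = 36.96 MJ/m².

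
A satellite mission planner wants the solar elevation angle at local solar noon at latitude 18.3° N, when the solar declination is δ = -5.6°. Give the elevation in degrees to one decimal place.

At local noon the hour angle is zero, so the zenith angle equals |φ − δ| = |+18.3° − (-5.600°)| = 23.900°.
Elevation = 90° − 23.900° = 66.1°.

66.1°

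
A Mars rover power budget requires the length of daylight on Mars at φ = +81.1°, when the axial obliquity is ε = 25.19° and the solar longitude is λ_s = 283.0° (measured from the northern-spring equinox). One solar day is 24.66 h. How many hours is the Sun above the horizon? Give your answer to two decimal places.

Solar declination: sin δ = sin ε · sin λ_s = sin 25.19° × sin 283.0° = -0.41471, so δ = -24.501°.
cos H₀ = −tan φ · tan δ = 2.9104 ≥ 1, so the Sun never rises (polar night) and H₀ = 0.
Daylight = 2H₀/(2π) × 24.66 h = (0.0000/π) × 24.66 = 0.00 h.

0.00 h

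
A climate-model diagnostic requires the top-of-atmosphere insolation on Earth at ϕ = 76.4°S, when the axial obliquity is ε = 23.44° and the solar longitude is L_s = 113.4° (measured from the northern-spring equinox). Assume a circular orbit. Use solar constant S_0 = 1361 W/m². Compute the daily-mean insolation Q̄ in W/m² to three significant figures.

Solar declination: sin δ = sin ε · sin L_s = sin 23.44° × sin 113.4° = 0.36507, so δ = +21.412°.
cos h₀ = −tan(-76.4°) tan(+21.412°) = 1.6209 ≥ 1 ⇒ polar night, h₀ = 0 and Q̄ = 0.

Q̄ ≈ 0.00 W/m²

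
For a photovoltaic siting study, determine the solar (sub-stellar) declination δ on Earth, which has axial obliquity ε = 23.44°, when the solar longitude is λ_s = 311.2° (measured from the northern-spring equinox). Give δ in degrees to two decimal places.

δ = -17.42°

sin δ = sin ε · sin λ_s = sin 23.44° × sin 311.2° = -0.299302.
δ = arcsin(-0.299302) = -17.42°.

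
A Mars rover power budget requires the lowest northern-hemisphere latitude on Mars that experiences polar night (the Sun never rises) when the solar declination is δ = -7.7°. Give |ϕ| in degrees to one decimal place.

|ϕ| = 82.3°

Polar night requires cos h₀ = −tan ϕ tan δ ≥ 1, i.e. tan ϕ tan δ ≤ −1.
The boundary is |tan ϕ| · |tan δ| = 1, so |ϕ| = 90° − |δ| = 90° − 7.7° = 82.3° in the northern hemisphere.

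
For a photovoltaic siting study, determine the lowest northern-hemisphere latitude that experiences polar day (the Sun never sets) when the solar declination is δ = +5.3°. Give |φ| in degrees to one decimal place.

|φ| = 84.7°

Polar day requires cos H₀ = −tan φ tan δ ≤ −1, i.e. tan φ tan δ ≥ 1.
The boundary is |tan φ| · |tan δ| = 1, so |φ| = 90° − |δ| = 90° − 5.3° = 84.7° in the northern hemisphere.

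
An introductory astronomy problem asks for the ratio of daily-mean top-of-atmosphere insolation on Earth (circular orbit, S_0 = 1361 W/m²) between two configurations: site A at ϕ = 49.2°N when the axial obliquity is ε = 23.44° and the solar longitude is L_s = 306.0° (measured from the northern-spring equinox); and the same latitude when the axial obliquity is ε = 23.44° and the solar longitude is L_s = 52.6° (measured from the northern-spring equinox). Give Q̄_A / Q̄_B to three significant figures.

Q̄_A / Q̄_B ≈ 0.273

— Configuration A (ϕ=+49.2°):
Solar declination: sin δ = sin ε · sin L_s = sin 23.44° × sin 306.0° = -0.32182, so δ = -18.773°.
cos h₀ = −tan(+49.2°) tan(-18.773°) = 0.3938, h₀ = 1.1661 rad.
Bracket: h₀ sin ϕ sin δ + cos ϕ cos δ sin h₀ = 1.1661×0.75700×-0.32182 + 0.65342×0.94680×0.91921 = -0.284083 + 0.568677 = 0.284594.
Q̄ = (S_0/π) × [bracket] = (1361/π) × 0.284594 = 123.29 W/m².
— Configuration B (ϕ=+49.2°):
Solar declination: sin δ = sin ε · sin L_s = sin 23.44° × sin 52.6° = 0.31601, so δ = +18.422°.
cos h₀ = −tan(+49.2°) tan(+18.422°) = -0.3859, h₀ = 1.9670 rad.
Bracket: h₀ sin ϕ sin δ + cos ϕ cos δ sin h₀ = 1.9670×0.75700×0.31601 + 0.65342×0.94876×0.92255 = 0.470545 + 0.571925 = 1.042470.
Q̄ = (S_0/π) × [bracket] = (1361/π) × 1.042470 = 451.62 W/m².
Ratio Q̄_A / Q̄_B = 123.29 / 451.62 = 0.2730.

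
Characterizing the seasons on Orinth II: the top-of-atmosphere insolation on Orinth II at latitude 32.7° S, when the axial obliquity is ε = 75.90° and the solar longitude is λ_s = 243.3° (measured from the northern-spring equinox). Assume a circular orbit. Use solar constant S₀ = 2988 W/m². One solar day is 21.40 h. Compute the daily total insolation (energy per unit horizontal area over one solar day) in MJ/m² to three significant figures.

Solar declination: sin δ = sin ε · sin λ_s = sin 75.90° × sin 243.3° = -0.86646, so δ = -60.049°.
cos H₀ = −tan(-32.7°) tan(-60.049°) = -1.1142 ≤ −1 ⇒ polar day, H₀ = π.
Bracket: H₀ sin φ sin δ + cos φ cos δ sin H₀ = 3.1416×-0.54024×-0.86646 + 0.84151×0.49925×0.00000 = 1.470571 + 0.000000 = 1.470571.
Q̄ = (S₀/π) × [bracket] = (2988/π) × 1.470571 = 1398.7 W/m².
Daily total = Q̄ × 21.40 h × 3600 s/h = 1398.7 × 21.40 × 3600 / 10⁶ = 107.8 MJ/m².

108 MJ/m²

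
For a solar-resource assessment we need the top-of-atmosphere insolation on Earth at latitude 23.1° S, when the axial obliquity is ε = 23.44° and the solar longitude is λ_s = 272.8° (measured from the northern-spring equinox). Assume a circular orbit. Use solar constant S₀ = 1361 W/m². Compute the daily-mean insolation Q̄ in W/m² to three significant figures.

Solar declination: sin δ = sin ε · sin λ_s = sin 23.44° × sin 272.8° = -0.39731, so δ = -23.410°.
cos H₀ = −tan(-23.1°) tan(-23.410°) = -0.1847, H₀ = 1.7565 rad.
Bracket: H₀ sin φ sin δ + cos φ cos δ sin H₀ = 1.7565×-0.39234×-0.39731 + 0.91982×0.91768×0.98280 = 0.273804 + 0.829582 = 1.103386.
Q̄ = (S₀/π) × [bracket] = (1361/π) × 1.103386 = 478.0 W/m².

Q̄ ≈ 478 W/m²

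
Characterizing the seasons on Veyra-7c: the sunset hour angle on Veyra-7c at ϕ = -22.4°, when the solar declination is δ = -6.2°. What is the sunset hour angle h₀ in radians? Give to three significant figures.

cos h₀ = −tan ϕ · tan δ = −tan(-22.4°) × tan(-6.200°) = -0.0448, so h₀ = 1.6156 rad = 92.57°.

h₀ = 1.62 rad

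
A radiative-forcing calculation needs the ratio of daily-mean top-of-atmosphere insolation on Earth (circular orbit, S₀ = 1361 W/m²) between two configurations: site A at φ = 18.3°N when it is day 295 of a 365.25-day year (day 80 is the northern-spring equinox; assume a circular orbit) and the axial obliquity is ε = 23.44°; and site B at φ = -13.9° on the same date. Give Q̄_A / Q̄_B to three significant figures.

Q̄_A / Q̄_B ≈ 0.803

— Configuration A (φ=+18.3°):
Solar longitude: λ_s = 360° × (295 − 80)/365.25 = 211.910°.
sin δ = sin 23.44° × sin 211.910° = -0.21026, so δ = -12.138°.
cos H₀ = −tan(+18.3°) tan(-12.138°) = 0.0711, H₀ = 1.4996 rad.
Bracket: H₀ sin φ sin δ + cos φ cos δ sin H₀ = 1.4996×0.31399×-0.21026 + 0.94943×0.97764×0.99747 = -0.099003 + 0.925852 = 0.826849.
Q̄ = (S₀/π) × [bracket] = (1361/π) × 0.826849 = 358.21 W/m².
— Configuration B (φ=-13.9°):
cos H₀ = −tan(-13.9°) tan(-12.138°) = -0.0532, H₀ = 1.6240 rad.
Bracket: H₀ sin φ sin δ + cos φ cos δ sin H₀ = 1.6240×-0.24023×-0.21026 + 0.97072×0.97764×0.99858 = 0.082029 + 0.947667 = 1.029696.
Q̄ = (S₀/π) × [bracket] = (1361/π) × 1.029696 = 446.08 W/m².
Ratio Q̄_A / Q̄_B = 358.21 / 446.08 = 0.8030.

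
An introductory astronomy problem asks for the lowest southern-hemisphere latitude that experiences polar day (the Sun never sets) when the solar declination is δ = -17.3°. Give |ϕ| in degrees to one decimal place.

|ϕ| = 72.7°

Polar day requires cos h₀ = −tan ϕ tan δ ≤ −1, i.e. tan ϕ tan δ ≥ 1.
The boundary is |tan ϕ| · |tan δ| = 1, so |ϕ| = 90° − |δ| = 90° − 17.3° = 72.7° in the southern hemisphere.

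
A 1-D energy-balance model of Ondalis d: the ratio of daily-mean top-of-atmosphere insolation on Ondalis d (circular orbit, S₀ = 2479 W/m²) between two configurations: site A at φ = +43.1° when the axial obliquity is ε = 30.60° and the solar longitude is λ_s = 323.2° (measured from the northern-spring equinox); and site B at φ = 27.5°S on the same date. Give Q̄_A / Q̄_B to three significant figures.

— Configuration A (φ=+43.1°):
Solar declination: sin δ = sin ε · sin λ_s = sin 30.60° × sin 323.2° = -0.30493, so δ = -17.754°.
cos H₀ = −tan(+43.1°) tan(-17.754°) = 0.2996, H₀ = 1.2665 rad.
Bracket: H₀ sin φ sin δ + cos φ cos δ sin H₀ = 1.2665×0.68327×-0.30493 + 0.73016×0.95238×0.95406 = -0.263875 + 0.663444 = 0.399569.
Q̄ = (S₀/π) × [bracket] = (2479/π) × 0.399569 = 315.30 W/m².
— Configuration B (φ=-27.5°):
cos H₀ = −tan(-27.5°) tan(-17.754°) = -0.1667, H₀ = 1.7383 rad.
Bracket: H₀ sin φ sin δ + cos φ cos δ sin H₀ = 1.7383×-0.46175×-0.30493 + 0.88701×0.95238×0.98601 = 0.244755 + 0.832952 = 1.077707.
Q̄ = (S₀/π) × [bracket] = (2479/π) × 1.077707 = 850.41 W/m².
Ratio Q̄_A / Q̄_B = 315.30 / 850.41 = 0.3708.

Q̄_A / Q̄_B ≈ 0.371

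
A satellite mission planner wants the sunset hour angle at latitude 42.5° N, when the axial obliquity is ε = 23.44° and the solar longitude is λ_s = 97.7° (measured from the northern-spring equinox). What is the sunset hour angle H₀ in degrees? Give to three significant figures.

Solar declination: sin δ = sin ε · sin λ_s = sin 23.44° × sin 97.7° = 0.39420, so δ = +23.216°.
cos H₀ = −tan φ · tan δ = −tan(+42.5°) × tan(+23.216°) = -0.3930, so H₀ = 1.9747 rad = 113.14°.

H₀ = 113°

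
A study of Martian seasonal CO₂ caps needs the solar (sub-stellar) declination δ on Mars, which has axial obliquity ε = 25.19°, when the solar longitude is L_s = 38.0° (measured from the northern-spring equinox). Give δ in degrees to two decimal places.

δ = +15.19°

sin δ = sin ε · sin L_s = sin 25.19° × sin 38.0° = 0.262039.
δ = arcsin(0.262039) = +15.19°.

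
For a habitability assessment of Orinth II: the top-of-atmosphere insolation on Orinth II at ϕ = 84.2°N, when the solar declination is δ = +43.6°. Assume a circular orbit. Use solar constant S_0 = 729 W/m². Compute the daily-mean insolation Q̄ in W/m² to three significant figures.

Q̄ ≈ 500 W/m²

cos h₀ = −tan(+84.2°) tan(+43.600°) = -9.3751 ≤ −1 ⇒ polar day, h₀ = π.
Bracket: h₀ sin ϕ sin δ + cos ϕ cos δ sin h₀ = 3.1416×0.99488×0.68962 + 0.10106×0.72417×0.00000 = 2.155418 + 0.000000 = 2.155418.
Q̄ = (S_0/π) × [bracket] = (729/π) × 2.155418 = 500.2 W/m².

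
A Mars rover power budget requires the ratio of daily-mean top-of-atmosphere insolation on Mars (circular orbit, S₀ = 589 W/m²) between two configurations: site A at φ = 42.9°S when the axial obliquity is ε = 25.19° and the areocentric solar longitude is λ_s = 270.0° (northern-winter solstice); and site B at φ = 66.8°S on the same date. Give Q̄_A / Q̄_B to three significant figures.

Q̄_A / Q̄_B ≈ 0.962

— Configuration A (φ=-42.9°):
sin δ = sin 25.19° × sin 270.0° = -0.42562, so δ = -25.190°.
cos H₀ = −tan(-42.9°) tan(-25.190°) = -0.4371, H₀ = 2.0231 rad.
Bracket: H₀ sin φ sin δ + cos φ cos δ sin H₀ = 2.0231×-0.68072×-0.42562 + 0.73254×0.90490×0.89942 = 0.586149 + 0.596203 = 1.182352.
Q̄ = (S₀/π) × [bracket] = (589/π) × 1.182352 = 221.67 W/m².
— Configuration B (φ=-66.8°):
cos H₀ = −tan(-66.8°) tan(-25.190°) = -1.0974 ≤ −1 ⇒ polar day, H₀ = π.
Bracket: H₀ sin φ sin δ + cos φ cos δ sin H₀ = 3.1416×-0.91914×-0.42562 + 0.39394×0.90490×0.00000 = 1.229008 + 0.000000 = 1.229008.
Q̄ = (S₀/π) × [bracket] = (589/π) × 1.229008 = 230.42 W/m².
Ratio Q̄_A / Q̄_B = 221.67 / 230.42 = 0.9620.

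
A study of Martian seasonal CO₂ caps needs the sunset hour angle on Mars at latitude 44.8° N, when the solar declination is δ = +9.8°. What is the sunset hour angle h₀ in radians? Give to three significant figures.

cos h₀ = −tan ϕ · tan δ = −tan(+44.8°) × tan(+9.800°) = -0.1715, so h₀ = 1.7432 rad = 99.88°.

h₀ = 1.74 rad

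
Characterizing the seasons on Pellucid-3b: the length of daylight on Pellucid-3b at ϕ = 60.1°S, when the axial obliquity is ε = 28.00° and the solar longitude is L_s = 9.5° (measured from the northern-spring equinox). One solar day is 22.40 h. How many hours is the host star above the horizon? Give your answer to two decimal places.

10.23 h

Solar declination: sin δ = sin ε · sin L_s = sin 28.00° × sin 9.5° = 0.07749, so δ = +4.444°.
cos h₀ = −tan ϕ · tan δ = −tan(-60.1°) × tan(+4.444°) = 0.1352, so h₀ = 1.4352 rad = 82.23°.
Daylight = 2h₀/(2π) × 22.40 h = (1.4352/π) × 22.40 = 10.23 h.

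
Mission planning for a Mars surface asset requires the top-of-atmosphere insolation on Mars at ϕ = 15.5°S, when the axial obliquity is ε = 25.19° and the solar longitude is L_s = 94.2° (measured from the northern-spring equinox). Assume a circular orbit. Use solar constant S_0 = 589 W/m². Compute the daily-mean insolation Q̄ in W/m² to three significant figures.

Solar declination: sin δ = sin ε · sin L_s = sin 25.19° × sin 94.2° = 0.42448, so δ = +25.118°.
cos h₀ = −tan(-15.5°) tan(+25.118°) = 0.1300, h₀ = 1.4404 rad.
Bracket: h₀ sin ϕ sin δ + cos ϕ cos δ sin h₀ = 1.4404×-0.26724×0.42448 + 0.96363×0.90544×0.99151 = -0.163396 + 0.865102 = 0.701706.
Q̄ = (S_0/π) × [bracket] = (589/π) × 0.701706 = 131.6 W/m².

Q̄ ≈ 132 W/m²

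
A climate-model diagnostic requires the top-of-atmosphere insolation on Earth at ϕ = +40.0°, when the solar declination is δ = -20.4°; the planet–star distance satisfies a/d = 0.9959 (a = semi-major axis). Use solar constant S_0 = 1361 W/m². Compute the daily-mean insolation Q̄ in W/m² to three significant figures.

cos h₀ = −tan(+40.0°) tan(-20.400°) = 0.3121, h₀ = 1.2534 rad.
Bracket: h₀ sin ϕ sin δ + cos ϕ cos δ sin h₀ = 1.2534×0.64279×-0.34857 + 0.76604×0.93728×0.95006 = -0.280833 + 0.682137 = 0.401304.
Inverse-square distance factor (a/d)² = 0.9959² = 0.991817.
Q̄ = (S_0/π) × 0.991817 × [bracket] = (1361/π) × 0.991817 × 0.401304 = 172.4 W/m².

Q̄ ≈ 172 W/m²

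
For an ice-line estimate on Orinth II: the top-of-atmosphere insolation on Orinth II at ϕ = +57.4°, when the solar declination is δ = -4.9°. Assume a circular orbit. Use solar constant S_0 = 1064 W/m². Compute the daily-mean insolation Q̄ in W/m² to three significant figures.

cos h₀ = −tan(+57.4°) tan(-4.900°) = 0.1341, h₀ = 1.4363 rad.
Bracket: h₀ sin ϕ sin δ + cos ϕ cos δ sin h₀ = 1.4363×0.84245×-0.08542 + 0.53877×0.99635×0.99097 = -0.103359 + 0.531956 = 0.428597.
Q̄ = (S_0/π) × [bracket] = (1064/π) × 0.428597 = 145.2 W/m².

Q̄ ≈ 145 W/m²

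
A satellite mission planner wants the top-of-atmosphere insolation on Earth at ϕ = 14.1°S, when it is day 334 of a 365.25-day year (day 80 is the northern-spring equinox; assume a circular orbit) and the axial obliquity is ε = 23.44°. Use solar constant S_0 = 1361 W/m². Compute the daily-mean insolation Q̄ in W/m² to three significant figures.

Solar longitude: L_s = 360° × (334 − 80)/365.25 = 250.349°.
sin δ = sin 23.44° × sin 250.349° = -0.37462, so δ = -22.001°.
cos h₀ = −tan(-14.1°) tan(-22.001°) = -0.1015, h₀ = 1.6725 rad.
Bracket: h₀ sin ϕ sin δ + cos ϕ cos δ sin h₀ = 1.6725×-0.24362×-0.37462 + 0.96987×0.92718×0.99484 = 0.152641 + 0.894604 = 1.047245.
Q̄ = (S_0/π) × [bracket] = (1361/π) × 1.047245 = 453.7 W/m².

Q̄ ≈ 454 W/m²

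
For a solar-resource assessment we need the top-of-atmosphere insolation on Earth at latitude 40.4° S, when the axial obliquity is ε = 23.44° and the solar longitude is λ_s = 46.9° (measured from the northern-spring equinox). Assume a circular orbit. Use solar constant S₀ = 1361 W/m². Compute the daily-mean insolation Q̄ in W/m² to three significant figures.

Solar declination: sin δ = sin ε · sin λ_s = sin 23.44° × sin 46.9° = 0.29045, so δ = +16.885°.
cos H₀ = −tan(-40.4°) tan(+16.885°) = 0.2583, H₀ = 1.3095 rad.
Bracket: H₀ sin φ sin δ + cos φ cos δ sin H₀ = 1.3095×-0.64812×0.29045 + 0.76154×0.95689×0.96606 = -0.246509 + 0.703978 = 0.457469.
Q̄ = (S₀/π) × [bracket] = (1361/π) × 0.457469 = 198.2 W/m².

Q̄ ≈ 198 W/m²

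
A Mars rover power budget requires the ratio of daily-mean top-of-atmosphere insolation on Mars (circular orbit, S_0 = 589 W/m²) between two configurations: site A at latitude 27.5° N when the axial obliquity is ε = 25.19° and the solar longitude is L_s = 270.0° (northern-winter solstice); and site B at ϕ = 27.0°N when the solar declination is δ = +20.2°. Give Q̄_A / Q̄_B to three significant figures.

— Configuration A (ϕ=+27.5°):
Solar declination: sin δ = sin ε · sin L_s = sin 25.19° × sin 270.0° = -0.42562, so δ = -25.190°.
cos h₀ = −tan(+27.5°) tan(-25.190°) = 0.2448, h₀ = 1.3234 rad.
Bracket: h₀ sin ϕ sin δ + cos ϕ cos δ sin h₀ = 1.3234×0.46175×-0.42562 + 0.88701×0.90490×0.96956 = -0.260088 + 0.778223 = 0.518135.
Q̄ = (S_0/π) × [bracket] = (589/π) × 0.518135 = 97.142 W/m².
— Configuration B (ϕ=+27.0°):
cos h₀ = −tan(+27.0°) tan(+20.200°) = -0.1875, h₀ = 1.7594 rad.
Bracket: h₀ sin ϕ sin δ + cos ϕ cos δ sin h₀ = 1.7594×0.45399×0.34530 + 0.89101×0.93849×0.98227 = 0.275808 + 0.821378 = 1.097186.
Q̄ = (S_0/π) × [bracket] = (589/π) × 1.097186 = 205.71 W/m².
Ratio Q̄_A / Q̄_B = 97.142 / 205.71 = 0.4722.

Q̄_A / Q̄_B ≈ 0.472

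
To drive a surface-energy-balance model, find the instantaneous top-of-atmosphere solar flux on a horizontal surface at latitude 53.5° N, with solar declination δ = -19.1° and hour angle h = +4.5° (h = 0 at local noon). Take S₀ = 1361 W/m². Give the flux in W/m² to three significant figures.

cos θ_z = sin φ sin δ + cos φ cos δ cos h = -0.263036 + 0.560344 = 0.297308.
Flux = S₀ · cos θ_z = 1361 × 0.297308 = 404.6 W/m².

405 W/m²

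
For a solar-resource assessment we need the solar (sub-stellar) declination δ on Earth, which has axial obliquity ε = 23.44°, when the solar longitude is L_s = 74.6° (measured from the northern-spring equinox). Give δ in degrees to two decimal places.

sin δ = sin ε · sin L_s = sin 23.44° × sin 74.6° = 0.383506.
δ = arcsin(0.383506) = +22.55°.

δ = +22.55°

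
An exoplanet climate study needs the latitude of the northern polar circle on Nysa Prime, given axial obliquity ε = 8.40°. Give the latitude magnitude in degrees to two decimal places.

81.60°

The polar circle is the lowest latitude that experiences at least one full rotation of continuous daylight at the northern-summer solstice; it lies at |ϕ| = 90° − ε = 90° − 8.40° = 81.60°.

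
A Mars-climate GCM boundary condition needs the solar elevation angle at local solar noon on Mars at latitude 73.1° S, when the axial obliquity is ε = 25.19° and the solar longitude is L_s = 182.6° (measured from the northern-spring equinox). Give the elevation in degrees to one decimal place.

Solar declination: sin δ = sin ε · sin L_s = sin 25.19° × sin 182.6° = -0.01931, so δ = -1.106°.
At local noon the hour angle is zero, so the zenith angle equals |ϕ − δ| = |-73.1° − (-1.106°)| = 71.994°.
Elevation = 90° − 71.994° = 18.0°.

18.0°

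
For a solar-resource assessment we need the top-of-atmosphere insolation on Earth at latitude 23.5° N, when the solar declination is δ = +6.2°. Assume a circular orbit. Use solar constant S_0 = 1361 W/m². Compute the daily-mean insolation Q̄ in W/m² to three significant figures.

Q̄ ≈ 425 W/m²

cos h₀ = −tan(+23.5°) tan(+6.200°) = -0.0472, h₀ = 1.6180 rad.
Bracket: h₀ sin ϕ sin δ + cos ϕ cos δ sin h₀ = 1.6180×0.39875×0.10800 + 0.91706×0.99415×0.99888 = 0.069679 + 0.910674 = 0.980353.
Q̄ = (S_0/π) × [bracket] = (1361/π) × 0.980353 = 424.7 W/m².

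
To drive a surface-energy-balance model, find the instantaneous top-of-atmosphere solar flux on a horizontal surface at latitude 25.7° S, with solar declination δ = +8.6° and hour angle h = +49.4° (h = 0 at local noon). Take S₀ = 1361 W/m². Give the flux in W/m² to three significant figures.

701 W/m²

cos θ_z = sin φ sin δ + cos φ cos δ cos h = -0.064847 + 0.579804 = 0.514957.
Flux = S₀ · cos θ_z = 1361 × 0.514957 = 700.9 W/m².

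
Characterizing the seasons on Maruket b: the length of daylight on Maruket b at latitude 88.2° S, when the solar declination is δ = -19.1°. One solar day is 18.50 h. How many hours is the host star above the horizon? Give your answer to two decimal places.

18.50 h

Sunrise equation: cos H₀ = −tan φ · tan δ = -11.0188 ≤ −1, so the host star never sets (polar day) and H₀ = π.
Daylight = 2H₀/(2π) × 18.50 h = (3.1416/π) × 18.50 = 18.50 h.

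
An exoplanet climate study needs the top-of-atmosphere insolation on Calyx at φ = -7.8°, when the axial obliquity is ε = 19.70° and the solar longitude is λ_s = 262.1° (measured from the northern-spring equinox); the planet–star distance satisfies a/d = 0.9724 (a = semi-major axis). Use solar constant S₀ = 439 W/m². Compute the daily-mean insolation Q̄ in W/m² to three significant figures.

Q̄ ≈ 133 W/m²

Solar declination: sin δ = sin ε · sin λ_s = sin 19.70° × sin 262.1° = -0.33390, so δ = -19.505°.
cos H₀ = −tan(-7.8°) tan(-19.505°) = -0.0485, H₀ = 1.6193 rad.
Bracket: H₀ sin φ sin δ + cos φ cos δ sin H₀ = 1.6193×-0.13572×-0.33390 + 0.99075×0.94261×0.99882 = 0.073382 + 0.932789 = 1.006171.
Inverse-square distance factor (a/d)² = 0.9724² = 0.945562.
Q̄ = (S₀/π) × 0.945562 × [bracket] = (439/π) × 0.945562 × 1.006171 = 132.9 W/m².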